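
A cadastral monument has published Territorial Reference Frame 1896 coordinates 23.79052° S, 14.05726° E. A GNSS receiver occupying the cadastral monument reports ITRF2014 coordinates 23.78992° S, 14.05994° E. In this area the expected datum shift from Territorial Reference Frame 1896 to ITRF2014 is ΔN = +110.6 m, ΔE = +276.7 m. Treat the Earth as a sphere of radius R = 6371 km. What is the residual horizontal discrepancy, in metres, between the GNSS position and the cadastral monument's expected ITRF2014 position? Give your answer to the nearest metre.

Observed coordinate differences: Δφ = +0.00060°, Δλ = +0.00268°.
Converting to metres (1° lat = 111195 m, cos φ = 0.915026): observed ΔN = 66.7 m, observed ΔE = 272.7 m.
Subtracting the expected shift leaves a residual of 66.7 − (110.6) = -43.9 m north and 272.7 − (276.7) = -4.0 m east.
Residual distance = √((-43.9)² + (-4.0)²) = 44.1 m.

44 m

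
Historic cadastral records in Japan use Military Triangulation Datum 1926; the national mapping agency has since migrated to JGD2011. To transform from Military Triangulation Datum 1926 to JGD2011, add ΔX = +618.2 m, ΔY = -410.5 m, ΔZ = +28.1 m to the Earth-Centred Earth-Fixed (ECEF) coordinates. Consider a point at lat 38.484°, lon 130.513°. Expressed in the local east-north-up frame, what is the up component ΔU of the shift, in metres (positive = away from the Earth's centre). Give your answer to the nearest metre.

ΔU = -541 m

The local up (radial) axis is (cos φ cos λ, cos φ sin λ, sin φ), giving ΔU = -314.362 − 244.295 + 17.487 = -541.17 m.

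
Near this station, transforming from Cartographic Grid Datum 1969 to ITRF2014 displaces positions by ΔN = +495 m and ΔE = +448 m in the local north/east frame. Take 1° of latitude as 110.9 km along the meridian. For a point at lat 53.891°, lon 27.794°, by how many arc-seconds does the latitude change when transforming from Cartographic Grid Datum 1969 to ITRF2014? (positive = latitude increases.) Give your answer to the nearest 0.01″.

Δφ = 16.07″

1° of latitude = 110.9 km, so Δφ = 495.0 / 110900 = 0.0044635° = 16.069″.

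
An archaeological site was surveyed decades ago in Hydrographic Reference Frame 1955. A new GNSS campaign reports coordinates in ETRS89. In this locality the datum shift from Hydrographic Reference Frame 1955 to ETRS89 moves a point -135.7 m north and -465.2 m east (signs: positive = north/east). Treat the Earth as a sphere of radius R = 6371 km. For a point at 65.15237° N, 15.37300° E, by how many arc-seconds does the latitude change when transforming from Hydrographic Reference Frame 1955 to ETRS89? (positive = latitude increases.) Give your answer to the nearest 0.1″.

Δφ = -4.4″

On a sphere of radius R, 1 rad of latitude = R, so Δφ = ΔN / R = -135.7 / 6371000 = -2.1300e-05 rad = -4.393″.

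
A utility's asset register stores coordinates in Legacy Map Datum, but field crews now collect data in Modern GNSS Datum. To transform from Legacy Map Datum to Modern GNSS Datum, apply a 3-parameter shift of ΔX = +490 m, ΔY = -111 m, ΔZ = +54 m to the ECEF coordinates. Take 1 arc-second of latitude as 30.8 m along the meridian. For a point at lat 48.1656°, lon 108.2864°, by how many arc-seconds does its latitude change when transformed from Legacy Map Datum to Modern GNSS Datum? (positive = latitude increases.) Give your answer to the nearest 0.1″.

sin φ = 0.745076, cos φ = 0.666980, sin λ = 0.949500, cos λ = -0.313767.
North component: ΔN = −sin φ cos λ·ΔX − sin φ sin λ·ΔY + cos φ·ΔZ = −(0.745076)(-0.313767)(490) − (0.745076)(0.949500)(-111) + (0.666980)(54) = 229.10 m.
1° of latitude spans 3600 × 30.80 = 110880 m, so Δφ = 229.10 / 110880 × 3600 = 7.438″.

Δφ = 7.4″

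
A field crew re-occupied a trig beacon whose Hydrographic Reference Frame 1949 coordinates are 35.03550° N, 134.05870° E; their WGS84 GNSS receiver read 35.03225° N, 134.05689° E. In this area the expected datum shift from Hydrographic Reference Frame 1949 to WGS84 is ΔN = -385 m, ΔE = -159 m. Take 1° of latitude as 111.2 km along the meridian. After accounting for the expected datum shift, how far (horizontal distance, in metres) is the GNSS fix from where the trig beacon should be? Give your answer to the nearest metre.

24 m

Observed coordinate differences: Δφ = -0.00325°, Δλ = -0.00181°.
Converting to metres (1° lat = 111200 m, cos φ = 0.818797): observed ΔN = -361.4 m, observed ΔE = -164.8 m.
Subtracting the expected shift leaves a residual of -361.4 − (-385) = 23.6 m north and -164.8 − (-159) = -5.8 m east.
Residual distance = √(23.6² + (-5.8)²) = 24.3 m.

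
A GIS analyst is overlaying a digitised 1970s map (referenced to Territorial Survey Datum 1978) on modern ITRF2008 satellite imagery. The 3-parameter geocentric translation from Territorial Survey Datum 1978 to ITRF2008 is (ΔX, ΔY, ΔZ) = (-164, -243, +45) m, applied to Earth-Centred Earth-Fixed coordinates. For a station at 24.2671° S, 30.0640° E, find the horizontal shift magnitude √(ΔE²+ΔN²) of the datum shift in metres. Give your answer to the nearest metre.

145 m

The local east axis at (φ, λ) is (−sin λ, cos λ, 0), so ΔE = −sin(30.0640°)·(-164) + cos(30.0640°)·(-243) = -128.15 m.
The local north axis is (−sin φ cos λ, −sin φ sin λ, cos φ), giving ΔN = -58.335 − 50.032 + 41.024 = -67.34 m.
Horizontal magnitude = √(ΔE² + ΔN²) = √((-128.15)² + (-67.34)²) = 144.77 m.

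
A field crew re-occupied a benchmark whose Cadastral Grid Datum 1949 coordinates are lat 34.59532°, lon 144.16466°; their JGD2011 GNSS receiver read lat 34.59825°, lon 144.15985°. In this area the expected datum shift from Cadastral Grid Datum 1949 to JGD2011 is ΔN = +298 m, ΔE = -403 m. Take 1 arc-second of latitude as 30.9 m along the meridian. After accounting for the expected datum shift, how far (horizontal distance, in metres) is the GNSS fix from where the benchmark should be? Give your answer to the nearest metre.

47 m

Observed coordinate differences: Δφ = +0.00293°, Δλ = -0.00481°.
Converting to metres (1° lat = 111240 m, cos φ = 0.823183): observed ΔN = 325.9 m, observed ΔE = -440.5 m.
Subtracting the expected shift leaves a residual of 325.9 − (298) = 27.9 m north and -440.5 − (-403) = -37.5 m east.
Residual distance = √(27.9² + (-37.5)²) = 46.7 m.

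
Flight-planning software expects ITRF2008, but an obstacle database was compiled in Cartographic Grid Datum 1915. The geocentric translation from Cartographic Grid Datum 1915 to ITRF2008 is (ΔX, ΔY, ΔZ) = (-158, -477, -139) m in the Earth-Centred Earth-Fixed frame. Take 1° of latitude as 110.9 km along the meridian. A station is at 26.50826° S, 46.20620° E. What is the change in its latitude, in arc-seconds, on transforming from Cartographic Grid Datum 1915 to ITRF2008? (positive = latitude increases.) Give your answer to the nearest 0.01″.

Δφ = -10.61″

sin φ = -0.446327, cos φ = 0.894870, sin λ = 0.721835, cos λ = 0.692065.
North component: ΔN = −sin φ cos λ·ΔX − sin φ sin λ·ΔY + cos φ·ΔZ = −(-0.446327)(0.692065)(-158) − (-0.446327)(0.721835)(-477) + (0.894870)(-139) = -326.87 m.
1° of latitude spans 110900 m, so Δφ = -326.87 / 110900 × 3600 = -10.611″.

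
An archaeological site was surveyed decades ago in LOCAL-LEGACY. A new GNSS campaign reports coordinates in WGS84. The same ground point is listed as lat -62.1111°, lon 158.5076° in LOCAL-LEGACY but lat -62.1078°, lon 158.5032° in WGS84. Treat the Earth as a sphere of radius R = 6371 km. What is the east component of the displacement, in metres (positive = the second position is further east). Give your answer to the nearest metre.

ΔE = -229 m

Δφ = -62.1078° − -62.1111° = +0.0033°; Δλ = 158.5032° − 158.5076° = -0.0044°.
1° along a meridian = πR/180 = 111195 m.
ΔN = Δφ × 111195 = 366.9 m; ΔE = Δλ × 111195 × cos(-62.1111°) = -0.0044 × 111195 × 0.467759 = -228.9 m.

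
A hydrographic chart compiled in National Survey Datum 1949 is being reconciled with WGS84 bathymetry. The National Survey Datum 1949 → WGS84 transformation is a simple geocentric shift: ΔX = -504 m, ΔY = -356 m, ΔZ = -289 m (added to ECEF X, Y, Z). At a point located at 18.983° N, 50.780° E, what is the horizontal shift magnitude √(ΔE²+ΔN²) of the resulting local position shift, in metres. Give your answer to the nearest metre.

184 m

The local east axis at (φ, λ) is (−sin λ, cos λ, 0), so ΔE = −sin(50.780°)·(-504) + cos(50.780°)·(-356) = 165.36 m.
The local north axis is (−sin φ cos λ, −sin φ sin λ, cos φ), giving ΔN = 103.662 + 89.715 − 273.283 = -79.91 m.
Horizontal magnitude = √(ΔE² + ΔN²) = √(165.36² + (-79.91)²) = 183.66 m.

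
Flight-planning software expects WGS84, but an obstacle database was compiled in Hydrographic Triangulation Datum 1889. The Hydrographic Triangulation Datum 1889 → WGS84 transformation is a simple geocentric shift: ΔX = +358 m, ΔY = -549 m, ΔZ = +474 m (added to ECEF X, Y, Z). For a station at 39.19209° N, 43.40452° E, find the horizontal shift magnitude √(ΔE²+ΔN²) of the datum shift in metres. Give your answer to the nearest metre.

781 m

The local east axis at (φ, λ) is (−sin λ, cos λ, 0), so ΔE = −sin(43.40452°)·358 + cos(43.40452°)·(-549) = -644.86 m.
The local north axis is (−sin φ cos λ, −sin φ sin λ, cos φ), giving ΔN = -164.359 + 238.388 + 367.365 = 441.39 m.
Horizontal magnitude = √(ΔE² + ΔN²) = √((-644.86)² + 441.39²) = 781.45 m.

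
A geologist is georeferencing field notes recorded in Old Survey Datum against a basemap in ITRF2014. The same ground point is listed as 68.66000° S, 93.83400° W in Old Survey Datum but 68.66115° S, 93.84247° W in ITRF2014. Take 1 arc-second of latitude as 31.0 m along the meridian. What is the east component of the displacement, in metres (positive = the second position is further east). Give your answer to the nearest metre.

Δφ = -68.66115° − -68.66000° = -0.00115°; Δλ = -93.84247° − -93.83400° = -0.00847°.
1° of latitude = 3600 × 31.00 = 111600 m.
ΔN = Δφ × 111600 = -128.3 m; ΔE = Δλ × 111600 × cos(-68.66000°) = -0.00847 × 111600 × 0.363902 = -344.0 m.

ΔE = -344 m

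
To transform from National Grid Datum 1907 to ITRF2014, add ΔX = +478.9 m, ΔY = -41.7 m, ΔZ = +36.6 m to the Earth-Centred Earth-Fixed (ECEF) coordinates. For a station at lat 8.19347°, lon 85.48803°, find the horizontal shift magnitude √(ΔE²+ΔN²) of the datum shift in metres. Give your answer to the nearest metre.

The local east axis at (φ, λ) is (−sin λ, cos λ, 0), so ΔE = −sin(85.48803°)·478.9 + cos(85.48803°)·(-41.7) = -480.70 m.
The local north axis is (−sin φ cos λ, −sin φ sin λ, cos φ), giving ΔN = -5.369 + 5.925 + 36.226 = 36.78 m.
Horizontal magnitude = √(ΔE² + ΔN²) = √((-480.70)² + 36.78²) = 482.10 m.

482 m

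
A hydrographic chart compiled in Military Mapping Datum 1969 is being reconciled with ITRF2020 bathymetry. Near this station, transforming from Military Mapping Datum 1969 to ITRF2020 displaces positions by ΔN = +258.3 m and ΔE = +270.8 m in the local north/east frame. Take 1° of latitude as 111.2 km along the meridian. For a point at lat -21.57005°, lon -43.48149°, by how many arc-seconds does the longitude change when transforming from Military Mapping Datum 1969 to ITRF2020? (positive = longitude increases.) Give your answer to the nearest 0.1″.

Δλ = 9.4″

At latitude -21.57005°, cos φ = 0.929969.
1° of longitude at this latitude = 111.2 × cos φ = 103.41 km, so Δλ = 270.8 / 103412.5 = 0.0026186° = 9.427″.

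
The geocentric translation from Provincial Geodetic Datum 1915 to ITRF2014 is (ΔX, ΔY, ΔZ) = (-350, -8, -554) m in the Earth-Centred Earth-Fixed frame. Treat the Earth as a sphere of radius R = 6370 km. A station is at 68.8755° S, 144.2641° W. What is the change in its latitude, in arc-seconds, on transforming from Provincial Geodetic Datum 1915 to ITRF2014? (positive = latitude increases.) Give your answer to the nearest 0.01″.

sin φ = -0.932800, cos φ = 0.360396, sin λ = -0.584050, cos λ = -0.811718.
North component: ΔN = −sin φ cos λ·ΔX − sin φ sin λ·ΔY + cos φ·ΔZ = −(-0.932800)(-0.811718)(-350) − (-0.932800)(-0.584050)(-8) + (0.360396)(-554) = 69.71 m.
1° of latitude spans πR/180 = 111177 m, so Δφ = 69.71 / 111177 × 3600 = 2.257″.

Δφ = 2.26″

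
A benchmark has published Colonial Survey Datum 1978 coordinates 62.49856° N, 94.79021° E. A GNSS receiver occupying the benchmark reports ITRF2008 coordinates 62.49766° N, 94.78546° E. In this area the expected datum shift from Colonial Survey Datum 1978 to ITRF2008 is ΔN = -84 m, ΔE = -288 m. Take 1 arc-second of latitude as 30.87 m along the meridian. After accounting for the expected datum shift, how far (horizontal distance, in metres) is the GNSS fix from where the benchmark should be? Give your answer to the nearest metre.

Observed coordinate differences: Δφ = -0.00090°, Δλ = -0.00475°.
Converting to metres (1° lat = 111132 m, cos φ = 0.461771): observed ΔN = -100.0 m, observed ΔE = -243.8 m.
Subtracting the expected shift leaves a residual of -100.0 − (-84) = -16.0 m north and -243.8 − (-288) = 44.2 m east.
Residual distance = √((-16.0)² + 44.2²) = 47.1 m.

47 m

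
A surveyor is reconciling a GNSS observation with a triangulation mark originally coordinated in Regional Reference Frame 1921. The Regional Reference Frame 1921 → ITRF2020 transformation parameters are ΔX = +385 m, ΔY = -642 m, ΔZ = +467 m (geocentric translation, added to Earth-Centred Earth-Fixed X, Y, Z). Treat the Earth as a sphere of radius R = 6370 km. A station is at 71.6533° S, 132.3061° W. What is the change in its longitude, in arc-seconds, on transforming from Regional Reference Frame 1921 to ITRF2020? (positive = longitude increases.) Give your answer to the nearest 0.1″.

Δλ = 73.7″

sin φ = -0.949169, cos φ = 0.314766, sin λ = -0.739559, cos λ = -0.673091.
East component: ΔE = −sin λ·ΔX + cos λ·ΔY = −(-0.739559)(385) + (-0.673091)(-642) = 716.85 m.
1° of latitude spans πR/180 = 111177 m; at latitude φ, 1° of longitude spans that × cos φ = 34994.9 m, so Δλ = 716.85 / 34994.9 × 3600 = 73.744″.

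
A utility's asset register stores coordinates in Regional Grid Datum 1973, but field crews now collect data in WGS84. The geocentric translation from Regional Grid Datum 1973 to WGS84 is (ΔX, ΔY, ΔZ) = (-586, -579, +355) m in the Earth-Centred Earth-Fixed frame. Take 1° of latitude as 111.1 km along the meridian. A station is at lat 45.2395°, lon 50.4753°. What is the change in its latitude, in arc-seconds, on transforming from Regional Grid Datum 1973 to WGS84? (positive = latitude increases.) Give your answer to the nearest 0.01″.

Δφ = 26.96″

sin φ = 0.710056, cos φ = 0.704145, sin λ = 0.771350, cos λ = 0.636411.
North component: ΔN = −sin φ cos λ·ΔX − sin φ sin λ·ΔY + cos φ·ΔZ = −(0.710056)(0.636411)(-586) − (0.710056)(0.771350)(-579) + (0.704145)(355) = 831.90 m.
1° of latitude spans 111100 m, so Δφ = 831.90 / 111100 × 3600 = 26.956″.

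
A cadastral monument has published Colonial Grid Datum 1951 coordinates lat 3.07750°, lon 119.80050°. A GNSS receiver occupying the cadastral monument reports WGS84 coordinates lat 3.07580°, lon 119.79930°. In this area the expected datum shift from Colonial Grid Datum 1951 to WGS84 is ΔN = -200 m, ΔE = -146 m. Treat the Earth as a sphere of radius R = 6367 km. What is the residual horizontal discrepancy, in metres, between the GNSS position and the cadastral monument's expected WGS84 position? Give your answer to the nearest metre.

Observed coordinate differences: Δφ = -0.00170°, Δλ = -0.00120°.
Converting to metres (1° lat = 111125 m, cos φ = 0.998558): observed ΔN = -188.9 m, observed ΔE = -133.2 m.
Subtracting the expected shift leaves a residual of -188.9 − (-200) = 11.1 m north and -133.2 − (-146) = 12.8 m east.
Residual distance = √(11.1² + 12.8²) = 17.0 m.

17 m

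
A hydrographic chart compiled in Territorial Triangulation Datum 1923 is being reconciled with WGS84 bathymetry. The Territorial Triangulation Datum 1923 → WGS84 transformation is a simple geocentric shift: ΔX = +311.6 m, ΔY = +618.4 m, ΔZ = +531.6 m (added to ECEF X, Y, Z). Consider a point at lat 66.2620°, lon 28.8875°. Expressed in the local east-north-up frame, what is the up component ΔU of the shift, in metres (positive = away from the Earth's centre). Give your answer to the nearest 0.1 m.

At φ = 66.2620°, λ = 28.8875°: sin φ = 0.915396, cos φ = 0.402555, sin λ = 0.483091, cos λ = 0.875570.
ΔU = cos φ cos λ·ΔX + cos φ sin λ·ΔY + sin φ·ΔZ = (0.402555)(0.875570)(311.6) + (0.402555)(0.483091)(618.4) + (0.915396)(531.6) = 716.71 m.

ΔU = 716.7 m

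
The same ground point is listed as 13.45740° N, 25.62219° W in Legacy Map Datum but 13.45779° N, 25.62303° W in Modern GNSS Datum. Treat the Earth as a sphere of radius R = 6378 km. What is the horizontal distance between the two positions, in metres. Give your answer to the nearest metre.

Δφ = 13.45779° − 13.45740° = +0.00039°; Δλ = -25.62303° − -25.62219° = -0.00084°.
1° along a meridian = πR/180 = 111317 m.
ΔN = Δφ × 111317 = 43.4 m; ΔE = Δλ × 111317 × cos(13.45740°) = -0.00084 × 111317 × 0.972543 = -90.9 m.
Distance = √(ΔE² + ΔN²) = √((-90.9)² + 43.4²) = 100.8 m.

101 m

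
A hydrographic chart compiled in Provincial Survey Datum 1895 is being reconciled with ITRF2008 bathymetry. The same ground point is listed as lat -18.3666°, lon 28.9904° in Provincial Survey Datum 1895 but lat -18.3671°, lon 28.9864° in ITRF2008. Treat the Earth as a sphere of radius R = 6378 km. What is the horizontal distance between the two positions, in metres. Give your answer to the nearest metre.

Δφ = -18.3671° − -18.3666° = -0.0005°; Δλ = 28.9864° − 28.9904° = -0.0040°.
1° along a meridian = πR/180 = 111317 m.
ΔN = Δφ × 111317 = -55.7 m; ΔE = Δλ × 111317 × cos(-18.3666°) = -0.0040 × 111317 × 0.949060 = -422.6 m.
Distance = √(ΔE² + ΔN²) = √((-422.6)² + (-55.7)²) = 426.2 m.

426 m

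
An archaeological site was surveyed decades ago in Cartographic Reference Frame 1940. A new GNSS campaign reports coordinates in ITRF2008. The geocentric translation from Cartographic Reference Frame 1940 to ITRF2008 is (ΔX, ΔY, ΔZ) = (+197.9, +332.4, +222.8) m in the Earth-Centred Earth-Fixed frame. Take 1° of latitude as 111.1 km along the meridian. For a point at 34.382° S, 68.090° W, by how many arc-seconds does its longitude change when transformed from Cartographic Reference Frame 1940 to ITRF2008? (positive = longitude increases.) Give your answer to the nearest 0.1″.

Δλ = 12.1″

sin φ = -0.564708, cos φ = 0.825291, sin λ = -0.927771, cos λ = 0.373150.
East component: ΔE = −sin λ·ΔX + cos λ·ΔY = −(-0.927771)(197.9) + (0.373150)(332.4) = 307.64 m.
1° of latitude spans 111100 m; at latitude φ, 1° of longitude spans that × cos φ = 91689.8 m, so Δλ = 307.64 / 91689.8 × 3600 = 12.079″.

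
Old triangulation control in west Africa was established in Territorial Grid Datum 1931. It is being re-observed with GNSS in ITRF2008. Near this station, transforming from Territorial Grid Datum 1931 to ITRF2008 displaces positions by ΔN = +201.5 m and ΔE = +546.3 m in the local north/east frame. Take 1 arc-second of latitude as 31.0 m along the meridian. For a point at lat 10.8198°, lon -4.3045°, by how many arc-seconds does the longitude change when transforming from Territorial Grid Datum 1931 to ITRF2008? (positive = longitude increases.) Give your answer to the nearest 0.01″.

Δλ = 17.94″

At latitude 10.8198°, cos φ = 0.982222.
1″ of longitude at this latitude = 31.00 × cos φ = 30.4489 m, so Δλ = 546.3 / 30.4489 = 17.942″.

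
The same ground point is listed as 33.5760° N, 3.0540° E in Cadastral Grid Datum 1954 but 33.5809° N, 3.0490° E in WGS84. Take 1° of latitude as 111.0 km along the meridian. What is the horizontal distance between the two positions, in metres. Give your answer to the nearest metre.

Δφ = 33.5809° − 33.5760° = +0.0049°; Δλ = 3.0490° − 3.0540° = -0.0050°.
ΔN = Δφ × 111000 = 543.9 m; ΔE = Δλ × 111000 × cos(33.5760°) = -0.0050 × 111000 × 0.833153 = -462.4 m.
Distance = √(ΔE² + ΔN²) = √((-462.4)² + 543.9²) = 713.9 m.

714 m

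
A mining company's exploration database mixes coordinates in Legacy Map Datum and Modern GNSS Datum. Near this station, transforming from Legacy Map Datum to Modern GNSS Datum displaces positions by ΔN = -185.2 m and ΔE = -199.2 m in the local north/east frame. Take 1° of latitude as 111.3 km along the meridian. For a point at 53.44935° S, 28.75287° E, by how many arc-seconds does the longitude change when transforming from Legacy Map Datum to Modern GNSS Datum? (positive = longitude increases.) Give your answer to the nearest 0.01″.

Δλ = -10.82″

At latitude -53.44935°, cos φ = 0.595533.
1° of longitude at this latitude = 111.3 × cos φ = 66.28 km, so Δλ = -199.2 / 66282.8 = -0.0030053° = -10.819″.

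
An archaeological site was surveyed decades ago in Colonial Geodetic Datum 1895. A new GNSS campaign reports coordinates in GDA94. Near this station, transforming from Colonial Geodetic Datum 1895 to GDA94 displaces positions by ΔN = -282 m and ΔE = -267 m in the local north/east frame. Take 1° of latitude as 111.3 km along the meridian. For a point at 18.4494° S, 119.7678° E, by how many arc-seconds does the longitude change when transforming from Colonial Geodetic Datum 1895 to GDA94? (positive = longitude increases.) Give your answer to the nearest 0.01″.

At latitude -18.4494°, cos φ = 0.948604.
1° of longitude at this latitude = 111.3 × cos φ = 105.58 km, so Δλ = -267.0 / 105579.6 = -0.0025289° = -9.104″.

Δλ = -9.10″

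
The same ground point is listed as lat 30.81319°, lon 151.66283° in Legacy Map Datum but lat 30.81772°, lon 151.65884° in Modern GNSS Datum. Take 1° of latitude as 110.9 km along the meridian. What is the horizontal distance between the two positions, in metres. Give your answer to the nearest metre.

Δφ = 30.81772° − 30.81319° = +0.00453°; Δλ = 151.65884° − 151.66283° = -0.00399°.
ΔN = Δφ × 110900 = 502.4 m; ΔE = Δλ × 110900 × cos(30.81319°) = -0.00399 × 110900 × 0.858842 = -380.0 m.
Distance = √(ΔE² + ΔN²) = √((-380.0)² + 502.4²) = 629.9 m.

630 m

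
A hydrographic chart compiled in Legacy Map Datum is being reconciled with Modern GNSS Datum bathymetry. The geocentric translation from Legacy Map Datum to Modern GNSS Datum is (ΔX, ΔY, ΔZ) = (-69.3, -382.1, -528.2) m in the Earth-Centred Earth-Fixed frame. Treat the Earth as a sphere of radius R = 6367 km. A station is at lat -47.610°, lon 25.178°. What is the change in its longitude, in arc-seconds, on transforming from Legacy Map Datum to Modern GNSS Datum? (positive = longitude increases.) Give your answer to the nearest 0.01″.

sin φ = -0.738573, cos φ = 0.674173, sin λ = 0.425432, cos λ = 0.904990.
East component: ΔE = −sin λ·ΔX + cos λ·ΔY = −(0.425432)(-69.3) + (0.904990)(-382.1) = -316.31 m.
1° of latitude spans πR/180 = 111125 m; at latitude φ, 1° of longitude spans that × cos φ = 74917.6 m, so Δλ = -316.31 / 74917.6 × 3600 = -15.200″.

Δλ = -15.20″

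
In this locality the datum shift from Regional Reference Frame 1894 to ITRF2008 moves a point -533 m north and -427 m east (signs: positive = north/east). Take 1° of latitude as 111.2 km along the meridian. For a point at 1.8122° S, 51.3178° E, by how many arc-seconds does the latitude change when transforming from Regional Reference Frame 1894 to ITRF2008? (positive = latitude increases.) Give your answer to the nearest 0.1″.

1° of latitude = 111.2 km, so Δφ = -533.0 / 111200 = -0.0047932° = -17.255″.

Δφ = -17.3″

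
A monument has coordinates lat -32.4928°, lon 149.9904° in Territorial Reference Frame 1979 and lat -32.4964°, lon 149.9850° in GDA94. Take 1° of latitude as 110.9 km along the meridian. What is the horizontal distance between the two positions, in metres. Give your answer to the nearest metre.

644 m

Δφ = -32.4964° − -32.4928° = -0.0036°; Δλ = 149.9850° − 149.9904° = -0.0054°.
ΔN = Δφ × 110900 = -399.2 m; ΔE = Δλ × 110900 × cos(-32.4928°) = -0.0054 × 110900 × 0.843459 = -505.1 m.
Distance = √(ΔE² + ΔN²) = √((-505.1)² + (-399.2)²) = 643.8 m.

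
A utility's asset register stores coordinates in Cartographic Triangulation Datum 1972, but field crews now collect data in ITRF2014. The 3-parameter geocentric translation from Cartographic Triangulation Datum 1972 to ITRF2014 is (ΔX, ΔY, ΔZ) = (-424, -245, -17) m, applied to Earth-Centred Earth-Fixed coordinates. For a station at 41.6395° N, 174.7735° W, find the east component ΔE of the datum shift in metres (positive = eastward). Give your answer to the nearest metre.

ΔE = 205 m

The local east axis at (φ, λ) is (−sin λ, cos λ, 0), so ΔE = −sin(-174.7735°)·(-424) + cos(-174.7735°)·(-245) = 205.36 m.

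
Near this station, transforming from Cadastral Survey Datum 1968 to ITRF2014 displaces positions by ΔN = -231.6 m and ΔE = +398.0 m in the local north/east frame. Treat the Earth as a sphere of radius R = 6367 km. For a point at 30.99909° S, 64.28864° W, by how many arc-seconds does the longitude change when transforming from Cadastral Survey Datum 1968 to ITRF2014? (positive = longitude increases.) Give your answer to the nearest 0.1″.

At latitude -30.99909°, cos φ = 0.857175.
One radian of longitude at latitude φ spans R cos φ, so Δλ = ΔE / (R cos φ) = 398.0 / (6367000 × 0.857175) = 7.2925e-05 rad = 15.042″.

Δλ = 15.0″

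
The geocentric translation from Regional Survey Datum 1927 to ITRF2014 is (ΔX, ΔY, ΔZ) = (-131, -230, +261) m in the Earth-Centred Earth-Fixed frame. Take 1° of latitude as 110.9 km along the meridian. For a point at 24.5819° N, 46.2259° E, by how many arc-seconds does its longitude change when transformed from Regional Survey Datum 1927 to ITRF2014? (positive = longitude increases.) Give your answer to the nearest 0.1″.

sin φ = 0.415994, cos φ = 0.909368, sin λ = 0.722073, cos λ = 0.691817.
East component: ΔE = −sin λ·ΔX + cos λ·ΔY = −(0.722073)(-131) + (0.691817)(-230) = -64.53 m.
1° of latitude spans 110900 m; at latitude φ, 1° of longitude spans that × cos φ = 100848.9 m, so Δλ = -64.53 / 100848.9 × 3600 = -2.303″.

Δλ = -2.3″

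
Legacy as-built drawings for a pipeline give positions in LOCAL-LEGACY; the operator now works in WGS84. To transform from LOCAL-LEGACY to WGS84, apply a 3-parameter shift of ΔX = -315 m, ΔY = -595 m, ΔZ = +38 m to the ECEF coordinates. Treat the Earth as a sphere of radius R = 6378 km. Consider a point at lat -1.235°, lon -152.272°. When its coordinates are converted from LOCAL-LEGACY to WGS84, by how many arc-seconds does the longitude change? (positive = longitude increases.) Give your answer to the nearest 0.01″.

sin φ = -0.021553, cos φ = 0.999768, sin λ = -0.465275, cos λ = -0.885166.
East component: ΔE = −sin λ·ΔX + cos λ·ΔY = −(-0.465275)(-315) + (-0.885166)(-595) = 380.11 m.
1° of latitude spans πR/180 = 111317 m; at latitude φ, 1° of longitude spans that × cos φ = 111291.2 m, so Δλ = 380.11 / 111291.2 × 3600 = 12.296″.

Δλ = 12.30″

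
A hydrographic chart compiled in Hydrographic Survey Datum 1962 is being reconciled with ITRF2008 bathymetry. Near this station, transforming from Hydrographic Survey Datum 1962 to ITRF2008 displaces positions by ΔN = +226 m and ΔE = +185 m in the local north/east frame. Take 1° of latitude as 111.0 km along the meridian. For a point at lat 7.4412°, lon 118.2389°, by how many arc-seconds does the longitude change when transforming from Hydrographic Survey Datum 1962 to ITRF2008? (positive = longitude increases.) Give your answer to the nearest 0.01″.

Δλ = 6.05″

At latitude 7.4412°, cos φ = 0.991578.
1° of longitude at this latitude = 111.0 × cos φ = 110.07 km, so Δλ = 185.0 / 110065.2 = 0.0016808° = 6.051″.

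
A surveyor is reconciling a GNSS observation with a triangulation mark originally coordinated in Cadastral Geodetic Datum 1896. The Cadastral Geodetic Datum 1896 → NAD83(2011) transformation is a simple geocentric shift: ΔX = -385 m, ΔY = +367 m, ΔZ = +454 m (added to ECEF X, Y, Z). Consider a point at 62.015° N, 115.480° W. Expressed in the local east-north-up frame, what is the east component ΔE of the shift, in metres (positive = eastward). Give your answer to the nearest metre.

The local east axis at (φ, λ) is (−sin λ, cos λ, 0), so ΔE = −sin(-115.480°)·(-385) + cos(-115.480°)·367 = -505.44 m.

ΔE = -505 m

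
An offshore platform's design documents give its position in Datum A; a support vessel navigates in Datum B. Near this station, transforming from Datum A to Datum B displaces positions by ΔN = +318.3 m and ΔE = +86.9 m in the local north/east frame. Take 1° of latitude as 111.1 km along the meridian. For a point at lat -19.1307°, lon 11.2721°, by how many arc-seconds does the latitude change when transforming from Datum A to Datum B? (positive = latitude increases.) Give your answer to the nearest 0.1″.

1° of latitude = 111.1 km, so Δφ = 318.3 / 111100 = 0.0028650° = 10.314″.

Δφ = 10.3″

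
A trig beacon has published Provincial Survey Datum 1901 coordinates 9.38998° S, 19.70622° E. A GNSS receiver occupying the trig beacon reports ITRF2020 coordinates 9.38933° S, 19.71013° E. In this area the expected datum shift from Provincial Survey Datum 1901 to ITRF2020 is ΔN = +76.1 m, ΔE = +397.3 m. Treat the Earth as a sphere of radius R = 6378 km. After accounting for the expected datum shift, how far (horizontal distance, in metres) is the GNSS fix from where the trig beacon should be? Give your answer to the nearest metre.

32 m

Observed coordinate differences: Δφ = +0.00065°, Δλ = +0.00391°.
Converting to metres (1° lat = 111317 m, cos φ = 0.986601): observed ΔN = 72.4 m, observed ΔE = 429.4 m.
Subtracting the expected shift leaves a residual of 72.4 − (76.1) = -3.7 m north and 429.4 − (397.3) = 32.1 m east.
Residual distance = √((-3.7)² + 32.1²) = 32.3 m.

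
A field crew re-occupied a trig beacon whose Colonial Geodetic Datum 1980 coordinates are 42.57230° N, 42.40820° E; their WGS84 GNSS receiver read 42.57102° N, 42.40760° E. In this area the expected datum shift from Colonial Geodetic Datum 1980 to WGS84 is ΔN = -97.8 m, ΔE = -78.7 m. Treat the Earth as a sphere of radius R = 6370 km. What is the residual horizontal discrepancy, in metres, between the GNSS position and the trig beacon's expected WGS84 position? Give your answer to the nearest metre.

53 m

Observed coordinate differences: Δφ = -0.00128°, Δλ = -0.00060°.
Converting to metres (1° lat = 111177 m, cos φ = 0.736424): observed ΔN = -142.3 m, observed ΔE = -49.1 m.
Subtracting the expected shift leaves a residual of -142.3 − (-97.8) = -44.5 m north and -49.1 − (-78.7) = 29.6 m east.
Residual distance = √((-44.5)² + 29.6²) = 53.4 m.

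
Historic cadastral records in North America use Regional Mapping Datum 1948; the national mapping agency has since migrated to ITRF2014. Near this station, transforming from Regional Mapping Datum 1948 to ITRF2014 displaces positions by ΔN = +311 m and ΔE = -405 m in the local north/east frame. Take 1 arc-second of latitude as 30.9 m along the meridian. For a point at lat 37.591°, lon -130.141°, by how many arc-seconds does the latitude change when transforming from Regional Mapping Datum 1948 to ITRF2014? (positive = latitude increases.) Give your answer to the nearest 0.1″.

Δφ = 10.1″

1″ of latitude = 30.90 m, so Δφ = 311.0 / 30.90 = 10.065″.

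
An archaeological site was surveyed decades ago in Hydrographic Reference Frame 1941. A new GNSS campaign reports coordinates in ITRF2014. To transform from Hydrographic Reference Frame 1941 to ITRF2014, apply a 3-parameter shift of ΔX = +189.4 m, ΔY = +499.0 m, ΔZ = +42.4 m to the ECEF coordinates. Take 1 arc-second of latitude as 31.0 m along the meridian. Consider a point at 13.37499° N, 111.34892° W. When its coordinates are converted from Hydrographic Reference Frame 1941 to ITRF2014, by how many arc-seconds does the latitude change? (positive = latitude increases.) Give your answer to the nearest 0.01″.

sin φ = 0.231323, cos φ = 0.972877, sin λ = -0.931381, cos λ = -0.364047.
North component: ΔN = −sin φ cos λ·ΔX − sin φ sin λ·ΔY + cos φ·ΔZ = −(0.231323)(-0.364047)(189.4) − (0.231323)(-0.931381)(499.0) + (0.972877)(42.4) = 164.71 m.
1° of latitude spans 3600 × 31.00 = 111600 m, so Δφ = 164.71 / 111600 × 3600 = 5.313″.

Δφ = 5.31″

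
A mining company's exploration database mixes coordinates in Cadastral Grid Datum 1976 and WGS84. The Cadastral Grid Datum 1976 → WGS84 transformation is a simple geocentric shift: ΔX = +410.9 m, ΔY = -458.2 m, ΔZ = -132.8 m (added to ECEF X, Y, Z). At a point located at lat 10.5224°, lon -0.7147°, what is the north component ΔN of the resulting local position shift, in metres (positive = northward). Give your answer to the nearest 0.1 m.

ΔN = -206.6 m

The local north axis is (−sin φ cos λ, −sin φ sin λ, cos φ), giving ΔN = -75.033 − 1.044 − 130.567 = -206.64 m.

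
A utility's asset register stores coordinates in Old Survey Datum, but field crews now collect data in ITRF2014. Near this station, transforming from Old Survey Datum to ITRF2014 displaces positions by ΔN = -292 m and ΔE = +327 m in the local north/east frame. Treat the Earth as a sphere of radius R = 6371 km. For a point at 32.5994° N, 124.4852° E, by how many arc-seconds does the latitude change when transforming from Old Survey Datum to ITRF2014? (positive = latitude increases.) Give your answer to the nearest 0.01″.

On a sphere of radius R, 1 rad of latitude = R, so Δφ = ΔN / R = -292.0 / 6371000 = -4.5833e-05 rad = -9.454″.

Δφ = -9.45″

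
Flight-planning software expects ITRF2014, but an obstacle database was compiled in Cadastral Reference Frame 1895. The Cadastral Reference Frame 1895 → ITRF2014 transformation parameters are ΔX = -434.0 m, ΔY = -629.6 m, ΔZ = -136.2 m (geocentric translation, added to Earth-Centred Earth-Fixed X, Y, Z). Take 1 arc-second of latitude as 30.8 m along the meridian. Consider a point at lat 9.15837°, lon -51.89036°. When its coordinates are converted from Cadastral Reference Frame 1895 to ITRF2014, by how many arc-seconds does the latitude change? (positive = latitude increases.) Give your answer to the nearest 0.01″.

sin φ = 0.159164, cos φ = 0.987252, sin λ = -0.786831, cos λ = 0.617168.
North component: ΔN = −sin φ cos λ·ΔX − sin φ sin λ·ΔY + cos φ·ΔZ = −(0.159164)(0.617168)(-434.0) − (0.159164)(-0.786831)(-629.6) + (0.987252)(-136.2) = -170.68 m.
1° of latitude spans 3600 × 30.80 = 110880 m, so Δφ = -170.68 / 110880 × 3600 = -5.542″.

Δφ = -5.54″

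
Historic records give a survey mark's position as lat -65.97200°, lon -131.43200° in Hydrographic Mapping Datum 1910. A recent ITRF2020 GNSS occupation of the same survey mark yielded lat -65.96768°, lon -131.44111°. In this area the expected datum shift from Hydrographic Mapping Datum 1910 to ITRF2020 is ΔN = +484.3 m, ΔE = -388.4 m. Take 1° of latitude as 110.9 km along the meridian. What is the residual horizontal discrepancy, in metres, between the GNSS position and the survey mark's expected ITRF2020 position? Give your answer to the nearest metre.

24 m

Observed coordinate differences: Δφ = +0.00432°, Δλ = -0.00911°.
Converting to metres (1° lat = 110900 m, cos φ = 0.407183): observed ΔN = 479.1 m, observed ΔE = -411.4 m.
Subtracting the expected shift leaves a residual of 479.1 − (484.3) = -5.2 m north and -411.4 − (-388.4) = -23.0 m east.
Residual distance = √((-5.2)² + (-23.0)²) = 23.6 m.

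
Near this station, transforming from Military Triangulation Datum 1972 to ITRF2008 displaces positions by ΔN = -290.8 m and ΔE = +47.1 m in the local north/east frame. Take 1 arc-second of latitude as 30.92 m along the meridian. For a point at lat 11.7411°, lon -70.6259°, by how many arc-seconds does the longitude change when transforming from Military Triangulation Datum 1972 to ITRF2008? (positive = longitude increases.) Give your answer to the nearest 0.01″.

Δλ = 1.56″

At latitude 11.7411°, cos φ = 0.979077.
1″ of longitude at this latitude = 30.92 × cos φ = 30.2731 m, so Δλ = 47.1 / 30.2731 = 1.556″.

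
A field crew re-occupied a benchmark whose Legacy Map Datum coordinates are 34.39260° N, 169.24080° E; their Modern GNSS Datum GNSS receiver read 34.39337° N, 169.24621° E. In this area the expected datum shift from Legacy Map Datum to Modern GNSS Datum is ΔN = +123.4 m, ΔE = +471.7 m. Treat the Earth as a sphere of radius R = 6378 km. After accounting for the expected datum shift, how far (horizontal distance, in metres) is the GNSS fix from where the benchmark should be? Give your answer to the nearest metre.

Observed coordinate differences: Δφ = +0.00077°, Δλ = +0.00541°.
Converting to metres (1° lat = 111317 m, cos φ = 0.825186): observed ΔN = 85.7 m, observed ΔE = 496.9 m.
Subtracting the expected shift leaves a residual of 85.7 − (123.4) = -37.7 m north and 496.9 − (471.7) = 25.2 m east.
Residual distance = √((-37.7)² + 25.2²) = 45.4 m.

45 m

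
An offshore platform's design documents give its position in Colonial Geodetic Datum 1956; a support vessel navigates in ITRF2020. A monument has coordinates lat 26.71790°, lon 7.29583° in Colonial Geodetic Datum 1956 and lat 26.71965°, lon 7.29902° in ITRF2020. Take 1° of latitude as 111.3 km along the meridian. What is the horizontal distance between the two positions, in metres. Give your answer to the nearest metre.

Δφ = 26.71965° − 26.71790° = +0.00175°; Δλ = 7.29902° − 7.29583° = +0.00319°.
ΔN = Δφ × 111300 = 194.8 m; ΔE = Δλ × 111300 × cos(26.71790°) = +0.00319 × 111300 × 0.893231 = 317.1 m.
Distance = √(ΔE² + ΔN²) = √(317.1² + 194.8²) = 372.2 m.

372 m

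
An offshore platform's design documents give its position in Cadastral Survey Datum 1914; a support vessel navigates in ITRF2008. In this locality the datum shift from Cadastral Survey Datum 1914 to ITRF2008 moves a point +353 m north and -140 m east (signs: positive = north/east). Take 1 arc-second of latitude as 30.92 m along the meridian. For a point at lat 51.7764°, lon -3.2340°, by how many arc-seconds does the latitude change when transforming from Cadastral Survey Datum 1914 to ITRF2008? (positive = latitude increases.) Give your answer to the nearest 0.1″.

1″ of latitude = 30.92 m, so Δφ = 353.0 / 30.92 = 11.417″.

Δφ = 11.4″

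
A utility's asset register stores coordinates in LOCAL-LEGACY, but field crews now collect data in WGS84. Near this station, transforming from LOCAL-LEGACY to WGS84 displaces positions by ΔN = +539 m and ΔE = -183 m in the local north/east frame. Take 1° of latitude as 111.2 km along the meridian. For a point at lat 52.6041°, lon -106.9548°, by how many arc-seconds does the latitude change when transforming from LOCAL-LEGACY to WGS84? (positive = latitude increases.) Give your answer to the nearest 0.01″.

1° of latitude = 111.2 km, so Δφ = 539.0 / 111200 = 0.0048471° = 17.450″.

Δφ = 17.45″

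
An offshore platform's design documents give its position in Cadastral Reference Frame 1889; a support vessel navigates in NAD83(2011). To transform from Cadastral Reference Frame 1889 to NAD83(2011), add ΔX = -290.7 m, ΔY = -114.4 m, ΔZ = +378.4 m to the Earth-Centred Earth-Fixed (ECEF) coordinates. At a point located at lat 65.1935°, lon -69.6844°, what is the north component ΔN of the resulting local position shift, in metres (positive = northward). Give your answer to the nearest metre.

At φ = 65.1935°, λ = -69.6844°: sin φ = 0.907730, cos φ = 0.419555, sin λ = -0.937794, cos λ = 0.347191.
ΔN = −sin φ cos λ·ΔX − sin φ sin λ·ΔY + cos φ·ΔZ = −(0.907730)(0.347191)(-290.7) − (0.907730)(-0.937794)(-114.4) + (0.419555)(378.4) = 152.99 m.

ΔN = 153 m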